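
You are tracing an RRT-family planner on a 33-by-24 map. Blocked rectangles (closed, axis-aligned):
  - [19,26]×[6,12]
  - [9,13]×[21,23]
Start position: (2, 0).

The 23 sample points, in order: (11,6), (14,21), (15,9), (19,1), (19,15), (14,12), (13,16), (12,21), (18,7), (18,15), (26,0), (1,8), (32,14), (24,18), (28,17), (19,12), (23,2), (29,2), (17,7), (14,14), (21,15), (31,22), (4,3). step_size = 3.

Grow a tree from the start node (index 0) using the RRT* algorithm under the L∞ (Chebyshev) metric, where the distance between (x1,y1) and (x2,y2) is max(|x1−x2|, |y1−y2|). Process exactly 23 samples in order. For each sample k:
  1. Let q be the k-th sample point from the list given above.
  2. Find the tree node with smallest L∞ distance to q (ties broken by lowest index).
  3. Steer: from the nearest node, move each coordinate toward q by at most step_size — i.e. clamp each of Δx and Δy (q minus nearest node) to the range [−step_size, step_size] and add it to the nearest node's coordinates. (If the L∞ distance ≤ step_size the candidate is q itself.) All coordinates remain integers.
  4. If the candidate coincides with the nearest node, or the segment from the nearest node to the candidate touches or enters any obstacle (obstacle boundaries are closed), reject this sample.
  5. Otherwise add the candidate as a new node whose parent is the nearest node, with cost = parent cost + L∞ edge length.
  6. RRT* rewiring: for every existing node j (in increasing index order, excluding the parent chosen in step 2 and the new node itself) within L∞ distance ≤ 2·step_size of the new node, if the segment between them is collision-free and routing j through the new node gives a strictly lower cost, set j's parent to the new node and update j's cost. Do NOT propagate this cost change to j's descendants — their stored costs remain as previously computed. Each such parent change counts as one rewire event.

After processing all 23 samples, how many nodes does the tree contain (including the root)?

1. q=(11,6) nearest=0 d=9 new=(5,3) → add node 1 parent=0 cost=3
2. q=(14,21) nearest=1 d=18 new=(8,6) → add node 2 parent=1 cost=6
3. q=(15,9) nearest=2 d=7 new=(11,9) → add node 3 parent=2 cost=9
4. q=(19,1) nearest=3 d=8 new=(14,6) → add node 4 parent=3 cost=12
5. q=(19,15) nearest=3 d=8 new=(14,12) → add node 5 parent=3 cost=12
6. q=(14,12) nearest=5 d=0 → coincident, reject
7. q=(13,16) nearest=5 d=4 new=(13,15) → add node 6 parent=5 cost=15
8. q=(12,21) nearest=6 d=6 new=(12,18) → add node 7 parent=6 cost=18
9. q=(18,7) nearest=4 d=4 new=(17,7) → add node 8 parent=4 cost=15
10. q=(18,15) nearest=5 d=4 new=(17,15) → add node 9 parent=5 cost=15
11. q=(26,0) nearest=8 d=9 new=(20,4) → add node 10 parent=8 cost=18
12. q=(1,8) nearest=1 d=5 new=(2,6) → add node 11 parent=1 cost=6
13. q=(32,14) nearest=10 d=12 new=(23,7) → blocked by [19,26]×[6,12], reject
14. q=(24,18) nearest=9 d=7 new=(20,18) → add node 12 parent=9 cost=18
15. q=(28,17) nearest=12 d=8 new=(23,17) → add node 13 parent=12 cost=21
16. q=(19,12) nearest=9 d=3 new=(19,12) → blocked by [19,26]×[6,12], reject
17. q=(23,2) nearest=10 d=3 new=(23,2) → add node 14 parent=10 cost=21
18. q=(29,2) nearest=14 d=6 new=(26,2) → add node 15 parent=14 cost=24
19. q=(17,7) nearest=8 d=0 → coincident, reject
20. q=(14,14) nearest=6 d=1 new=(14,14) → add node 16 parent=6 cost=16
21. q=(21,15) nearest=13 d=2 new=(21,15) → add node 17 parent=13 cost=23
22. q=(31,22) nearest=13 d=8 new=(26,20) → add node 18 parent=13 cost=24
23. q=(4,3) nearest=1 d=1 new=(4,3) → add node 19 parent=1 cost=4

Node count: 20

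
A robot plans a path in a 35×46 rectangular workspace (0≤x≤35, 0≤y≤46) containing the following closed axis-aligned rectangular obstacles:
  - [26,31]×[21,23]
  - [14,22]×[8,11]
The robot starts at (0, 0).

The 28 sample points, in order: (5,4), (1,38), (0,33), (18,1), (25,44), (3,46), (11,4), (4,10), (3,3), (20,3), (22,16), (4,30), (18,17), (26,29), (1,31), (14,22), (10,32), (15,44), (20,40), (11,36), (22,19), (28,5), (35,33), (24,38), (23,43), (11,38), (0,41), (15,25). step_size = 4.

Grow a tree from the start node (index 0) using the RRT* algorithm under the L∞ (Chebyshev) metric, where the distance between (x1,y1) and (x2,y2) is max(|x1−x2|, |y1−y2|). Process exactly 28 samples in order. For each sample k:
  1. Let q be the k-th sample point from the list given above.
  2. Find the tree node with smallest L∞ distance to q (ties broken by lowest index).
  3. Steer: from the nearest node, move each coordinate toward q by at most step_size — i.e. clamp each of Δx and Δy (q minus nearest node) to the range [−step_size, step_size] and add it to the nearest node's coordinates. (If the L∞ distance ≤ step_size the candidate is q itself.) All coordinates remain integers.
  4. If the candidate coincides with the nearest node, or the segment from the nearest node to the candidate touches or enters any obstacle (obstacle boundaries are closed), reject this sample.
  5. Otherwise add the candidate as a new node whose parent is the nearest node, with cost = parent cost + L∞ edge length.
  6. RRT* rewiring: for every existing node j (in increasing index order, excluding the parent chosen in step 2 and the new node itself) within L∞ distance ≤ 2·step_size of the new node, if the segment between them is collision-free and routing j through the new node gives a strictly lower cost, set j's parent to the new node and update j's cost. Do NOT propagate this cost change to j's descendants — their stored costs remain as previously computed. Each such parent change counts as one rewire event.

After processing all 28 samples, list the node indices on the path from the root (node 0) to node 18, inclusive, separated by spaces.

Path: 0 1 2 3 5 6 11 15 17 18

1. q=(5,4) nearest=0 d=5 new=(4,4) → add node 1 parent=0 cost=4
2. q=(1,38) nearest=1 d=34 new=(1,8) → add node 2 parent=1 cost=8
3. q=(0,33) nearest=2 d=25 new=(0,12) → add node 3 parent=2 cost=12
4. q=(18,1) nearest=1 d=14 new=(8,1) → add node 4 parent=1 cost=8
5. q=(25,44) nearest=3 d=32 new=(4,16) → add node 5 parent=3 cost=16
6. q=(3,46) nearest=5 d=30 new=(3,20) → add node 6 parent=5 cost=20
7. q=(11,4) nearest=4 d=3 new=(11,4) → add node 7 parent=4 cost=11
8. q=(4,10) nearest=2 d=3 new=(4,10) → add node 8 parent=2 cost=11
9. q=(3,3) nearest=1 d=1 new=(3,3) → add node 9 parent=1 cost=5
10. q=(20,3) nearest=7 d=9 new=(15,3) → add node 10 parent=7 cost=15
11. q=(22,16) nearest=7 d=12 new=(15,8) → blocked by [14,22]×[8,11], reject
12. q=(4,30) nearest=6 d=10 new=(4,24) → add node 11 parent=6 cost=24
13. q=(18,17) nearest=7 d=13 new=(15,8) → blocked by [14,22]×[8,11], reject
14. q=(26,29) nearest=5 d=22 new=(8,20) → add node 12 parent=5 cost=20
15. q=(1,31) nearest=11 d=7 new=(1,28) → add node 13 parent=11 cost=28
16. q=(14,22) nearest=12 d=6 new=(12,22) → add node 14 parent=12 cost=24
17. q=(10,32) nearest=11 d=8 new=(8,28) → add node 15 parent=11 cost=28
18. q=(15,44) nearest=13 d=16 new=(5,32) → add node 16 parent=13 cost=32
19. q=(20,40) nearest=15 d=12 new=(12,32) → add node 17 parent=15 cost=32
20. q=(11,36) nearest=17 d=4 new=(11,36) → add node 18 parent=17 cost=36
21. q=(22,19) nearest=14 d=10 new=(16,19) → add node 19 parent=14 cost=28
22. q=(28,5) nearest=10 d=13 new=(19,5) → add node 20 parent=10 cost=19
23. q=(35,33) nearest=19 d=19 new=(20,23) → add node 21 parent=19 cost=32
24. q=(24,38) nearest=17 d=12 new=(16,36) → add node 22 parent=17 cost=36
25. q=(23,43) nearest=22 d=7 new=(20,40) → add node 23 parent=22 cost=40
26. q=(11,38) nearest=18 d=2 new=(11,38) → add node 24 parent=18 cost=38
27. q=(0,41) nearest=16 d=9 new=(1,36) → add node 25 parent=16 cost=36
28. q=(15,25) nearest=14 d=3 new=(15,25) → add node 26 parent=14 cost=27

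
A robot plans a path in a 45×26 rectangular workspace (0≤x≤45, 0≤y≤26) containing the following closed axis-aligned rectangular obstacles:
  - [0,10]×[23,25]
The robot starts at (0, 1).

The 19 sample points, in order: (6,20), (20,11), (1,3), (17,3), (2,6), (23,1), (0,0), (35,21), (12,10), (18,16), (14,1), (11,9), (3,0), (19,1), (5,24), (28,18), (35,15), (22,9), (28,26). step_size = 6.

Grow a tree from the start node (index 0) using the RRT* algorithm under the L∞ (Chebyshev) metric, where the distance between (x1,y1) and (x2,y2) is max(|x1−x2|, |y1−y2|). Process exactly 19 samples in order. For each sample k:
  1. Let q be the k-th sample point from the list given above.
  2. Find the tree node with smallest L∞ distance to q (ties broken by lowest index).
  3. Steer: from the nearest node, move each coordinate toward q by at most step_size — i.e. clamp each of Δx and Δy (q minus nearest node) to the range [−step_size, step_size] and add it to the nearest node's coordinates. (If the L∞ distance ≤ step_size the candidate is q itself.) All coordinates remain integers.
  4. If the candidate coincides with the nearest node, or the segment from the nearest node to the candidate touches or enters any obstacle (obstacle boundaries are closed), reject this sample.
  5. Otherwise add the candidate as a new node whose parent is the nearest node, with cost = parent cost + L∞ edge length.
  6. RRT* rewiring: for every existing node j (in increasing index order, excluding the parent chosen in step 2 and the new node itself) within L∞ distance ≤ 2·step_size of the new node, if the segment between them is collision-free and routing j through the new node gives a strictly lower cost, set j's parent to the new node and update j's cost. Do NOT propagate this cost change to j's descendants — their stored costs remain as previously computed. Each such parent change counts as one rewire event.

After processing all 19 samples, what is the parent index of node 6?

Parent of node 6: 4

1. q=(6,20) nearest=0 d=19 new=(6,7) → add node 1 parent=0 cost=6
2. q=(20,11) nearest=1 d=14 new=(12,11) → add node 2 parent=1 cost=12
3. q=(1,3) nearest=0 d=2 new=(1,3) → add node 3 parent=0 cost=2
4. q=(17,3) nearest=2 d=8 new=(17,5) → add node 4 parent=2 cost=18
5. q=(2,6) nearest=3 d=3 new=(2,6) → add node 5 parent=3 cost=5
6. q=(23,1) nearest=4 d=6 new=(23,1) → add node 6 parent=4 cost=24
7. q=(0,0) nearest=0 d=1 new=(0,0) → add node 7 parent=0 cost=1
8. q=(35,21) nearest=4 d=18 new=(23,11) → add node 8 parent=4 cost=24
9. q=(12,10) nearest=2 d=1 new=(12,10) → add node 9 parent=2 cost=13
10. q=(18,16) nearest=8 d=5 new=(18,16) → add node 10 parent=8 cost=29
11. q=(14,1) nearest=4 d=4 new=(14,1) → add node 11 parent=4 cost=22
12. q=(11,9) nearest=9 d=1 new=(11,9) → add node 12 parent=9 cost=14; rewire 10→12 (21<29)
13. q=(3,0) nearest=0 d=3 new=(3,0) → add node 13 parent=0 cost=3; rewire 11→13 (14<22); rewire 12→13 (12<14)
14. q=(19,1) nearest=4 d=4 new=(19,1) → add node 14 parent=4 cost=22
15. q=(5,24) nearest=2 d=13 new=(6,17) → add node 15 parent=2 cost=18
16. q=(28,18) nearest=8 d=7 new=(28,17) → add node 16 parent=8 cost=30
17. q=(35,15) nearest=16 d=7 new=(34,15) → add node 17 parent=16 cost=36
18. q=(22,9) nearest=8 d=2 new=(22,9) → add node 18 parent=8 cost=26
19. q=(28,26) nearest=16 d=9 new=(28,23) → add node 19 parent=16 cost=36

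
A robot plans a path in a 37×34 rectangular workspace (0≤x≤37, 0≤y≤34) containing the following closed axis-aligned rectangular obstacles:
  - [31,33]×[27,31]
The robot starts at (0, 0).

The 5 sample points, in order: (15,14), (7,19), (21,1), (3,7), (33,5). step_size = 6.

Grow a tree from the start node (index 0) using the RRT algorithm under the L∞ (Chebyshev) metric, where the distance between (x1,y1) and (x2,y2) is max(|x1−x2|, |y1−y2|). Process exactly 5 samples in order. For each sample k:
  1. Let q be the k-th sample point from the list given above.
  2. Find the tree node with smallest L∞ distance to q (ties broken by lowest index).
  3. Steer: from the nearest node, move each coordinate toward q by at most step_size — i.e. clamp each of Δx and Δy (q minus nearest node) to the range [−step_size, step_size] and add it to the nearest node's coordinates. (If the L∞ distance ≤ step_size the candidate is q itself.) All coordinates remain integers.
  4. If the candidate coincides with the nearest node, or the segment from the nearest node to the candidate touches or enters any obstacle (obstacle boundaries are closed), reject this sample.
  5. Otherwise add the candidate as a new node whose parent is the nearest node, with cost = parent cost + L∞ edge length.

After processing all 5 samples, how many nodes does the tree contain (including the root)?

1. q=(15,14) nearest=0 d=15 new=(6,6) → add node 1 parent=0 cost=6
2. q=(7,19) nearest=1 d=13 new=(7,12) → add node 2 parent=1 cost=12
3. q=(21,1) nearest=2 d=14 new=(13,6) → add node 3 parent=2 cost=18
4. q=(3,7) nearest=1 d=3 new=(3,7) → add node 4 parent=1 cost=9
5. q=(33,5) nearest=3 d=20 new=(19,5) → add node 5 parent=3 cost=24

Node count: 6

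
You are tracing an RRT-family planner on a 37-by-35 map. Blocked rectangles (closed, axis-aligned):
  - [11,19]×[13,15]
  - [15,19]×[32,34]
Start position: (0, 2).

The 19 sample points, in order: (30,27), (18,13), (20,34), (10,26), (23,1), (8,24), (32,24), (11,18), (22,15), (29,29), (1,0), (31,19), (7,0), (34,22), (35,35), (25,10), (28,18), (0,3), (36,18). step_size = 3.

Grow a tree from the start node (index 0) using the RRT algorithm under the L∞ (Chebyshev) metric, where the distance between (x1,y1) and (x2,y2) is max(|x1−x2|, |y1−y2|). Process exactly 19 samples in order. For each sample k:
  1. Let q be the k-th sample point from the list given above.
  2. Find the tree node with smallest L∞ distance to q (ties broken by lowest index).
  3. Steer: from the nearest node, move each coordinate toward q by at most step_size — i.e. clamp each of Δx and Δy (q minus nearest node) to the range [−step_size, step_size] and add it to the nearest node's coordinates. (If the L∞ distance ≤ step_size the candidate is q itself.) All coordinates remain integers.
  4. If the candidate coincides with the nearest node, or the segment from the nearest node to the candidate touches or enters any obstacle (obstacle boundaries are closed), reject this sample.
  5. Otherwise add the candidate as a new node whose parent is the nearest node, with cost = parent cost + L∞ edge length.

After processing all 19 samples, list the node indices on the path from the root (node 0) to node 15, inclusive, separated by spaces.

Path: 0 15

1. q=(30,27) nearest=0 d=30 new=(3,5) → add node 1 parent=0 cost=3
2. q=(18,13) nearest=1 d=15 new=(6,8) → add node 2 parent=1 cost=6
3. q=(20,34) nearest=2 d=26 new=(9,11) → add node 3 parent=2 cost=9
4. q=(10,26) nearest=3 d=15 new=(10,14) → add node 4 parent=3 cost=12
5. q=(23,1) nearest=4 d=13 new=(13,11) → blocked by [11,19]×[13,15], reject
6. q=(8,24) nearest=4 d=10 new=(8,17) → add node 5 parent=4 cost=15
7. q=(32,24) nearest=4 d=22 new=(13,17) → blocked by [11,19]×[13,15], reject
8. q=(11,18) nearest=5 d=3 new=(11,18) → add node 6 parent=5 cost=18
9. q=(22,15) nearest=6 d=11 new=(14,15) → blocked by [11,19]×[13,15], reject
10. q=(29,29) nearest=6 d=18 new=(14,21) → add node 7 parent=6 cost=21
11. q=(1,0) nearest=0 d=2 new=(1,0) → add node 8 parent=0 cost=2
12. q=(31,19) nearest=7 d=17 new=(17,19) → add node 9 parent=7 cost=24
13. q=(7,0) nearest=1 d=5 new=(6,2) → add node 10 parent=1 cost=6
14. q=(34,22) nearest=9 d=17 new=(20,22) → add node 11 parent=9 cost=27
15. q=(35,35) nearest=11 d=15 new=(23,25) → add node 12 parent=11 cost=30
16. q=(25,10) nearest=9 d=9 new=(20,16) → add node 13 parent=9 cost=27
17. q=(28,18) nearest=12 d=7 new=(26,22) → add node 14 parent=12 cost=33
18. q=(0,3) nearest=0 d=1 new=(0,3) → add node 15 parent=0 cost=1
19. q=(36,18) nearest=14 d=10 new=(29,19) → add node 16 parent=14 cost=36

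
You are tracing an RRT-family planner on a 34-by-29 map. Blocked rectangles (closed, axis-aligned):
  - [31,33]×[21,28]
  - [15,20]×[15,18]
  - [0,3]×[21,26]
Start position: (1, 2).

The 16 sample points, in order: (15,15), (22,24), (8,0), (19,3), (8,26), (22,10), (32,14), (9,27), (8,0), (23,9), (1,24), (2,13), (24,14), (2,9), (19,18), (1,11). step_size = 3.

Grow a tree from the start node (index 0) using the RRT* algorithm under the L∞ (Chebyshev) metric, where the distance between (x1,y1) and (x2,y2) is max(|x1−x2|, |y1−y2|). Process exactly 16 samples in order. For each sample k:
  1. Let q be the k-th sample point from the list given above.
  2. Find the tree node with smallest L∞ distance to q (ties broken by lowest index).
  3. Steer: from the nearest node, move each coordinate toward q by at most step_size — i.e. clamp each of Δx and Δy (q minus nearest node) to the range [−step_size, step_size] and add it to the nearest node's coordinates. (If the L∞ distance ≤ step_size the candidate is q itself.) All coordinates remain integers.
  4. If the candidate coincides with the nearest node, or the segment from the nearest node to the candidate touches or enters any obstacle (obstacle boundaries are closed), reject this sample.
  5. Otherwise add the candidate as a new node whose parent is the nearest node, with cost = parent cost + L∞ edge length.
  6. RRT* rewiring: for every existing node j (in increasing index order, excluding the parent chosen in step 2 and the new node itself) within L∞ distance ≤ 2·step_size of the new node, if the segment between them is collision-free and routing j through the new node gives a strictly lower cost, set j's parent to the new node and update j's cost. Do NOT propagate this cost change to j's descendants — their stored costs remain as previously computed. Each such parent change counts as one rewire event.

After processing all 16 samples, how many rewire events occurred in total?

1. q=(15,15) nearest=0 d=14 new=(4,5) → add node 1 parent=0 cost=3
2. q=(22,24) nearest=1 d=19 new=(7,8) → add node 2 parent=1 cost=6
3. q=(8,0) nearest=1 d=5 new=(7,2) → add node 3 parent=1 cost=6
4. q=(19,3) nearest=2 d=12 new=(10,5) → add node 4 parent=2 cost=9
5. q=(8,26) nearest=2 d=18 new=(8,11) → add node 5 parent=2 cost=9
6. q=(22,10) nearest=4 d=12 new=(13,8) → add node 6 parent=4 cost=12
7. q=(32,14) nearest=6 d=19 new=(16,11) → add node 7 parent=6 cost=15
8. q=(9,27) nearest=5 d=16 new=(9,14) → add node 8 parent=5 cost=12
9. q=(8,0) nearest=3 d=2 new=(8,0) → add node 9 parent=3 cost=8
10. q=(23,9) nearest=7 d=7 new=(19,9) → add node 10 parent=7 cost=18
11. q=(1,24) nearest=8 d=10 new=(6,17) → add node 11 parent=8 cost=15
12. q=(2,13) nearest=11 d=4 new=(3,14) → add node 12 parent=11 cost=18
13. q=(24,14) nearest=10 d=5 new=(22,12) → add node 13 parent=10 cost=21
14. q=(2,9) nearest=1 d=4 new=(2,8) → add node 14 parent=1 cost=6; rewire 12→14 (12<18)
15. q=(19,18) nearest=13 d=6 new=(19,15) → blocked by [15,20]×[15,18], reject
16. q=(1,11) nearest=12 d=3 new=(1,11) → add node 15 parent=12 cost=15

Rewire events: 1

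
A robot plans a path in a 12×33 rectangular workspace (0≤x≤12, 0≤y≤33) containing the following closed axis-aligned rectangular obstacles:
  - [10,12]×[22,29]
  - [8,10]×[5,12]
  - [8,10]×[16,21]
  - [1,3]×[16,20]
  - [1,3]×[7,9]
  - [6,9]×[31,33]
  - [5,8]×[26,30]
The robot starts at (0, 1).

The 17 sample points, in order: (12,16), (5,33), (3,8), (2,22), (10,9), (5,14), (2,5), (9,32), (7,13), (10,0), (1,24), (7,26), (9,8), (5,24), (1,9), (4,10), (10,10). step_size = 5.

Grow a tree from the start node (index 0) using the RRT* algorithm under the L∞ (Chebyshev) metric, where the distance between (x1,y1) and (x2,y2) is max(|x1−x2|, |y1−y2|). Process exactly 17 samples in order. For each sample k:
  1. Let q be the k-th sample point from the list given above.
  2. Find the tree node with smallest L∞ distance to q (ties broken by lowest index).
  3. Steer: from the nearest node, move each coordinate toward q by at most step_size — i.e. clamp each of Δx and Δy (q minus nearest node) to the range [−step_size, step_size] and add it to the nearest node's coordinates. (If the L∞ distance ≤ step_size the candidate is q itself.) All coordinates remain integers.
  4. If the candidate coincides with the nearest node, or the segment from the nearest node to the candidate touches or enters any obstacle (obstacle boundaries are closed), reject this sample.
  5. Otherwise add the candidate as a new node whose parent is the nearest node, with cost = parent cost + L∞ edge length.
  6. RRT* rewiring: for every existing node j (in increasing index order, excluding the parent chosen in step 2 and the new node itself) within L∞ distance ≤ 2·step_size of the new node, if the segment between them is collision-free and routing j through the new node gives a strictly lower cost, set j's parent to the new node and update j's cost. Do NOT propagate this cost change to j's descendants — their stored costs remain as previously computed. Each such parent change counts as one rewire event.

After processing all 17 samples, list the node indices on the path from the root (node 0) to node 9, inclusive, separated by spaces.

Path: 0 1 2 9

1. q=(12,16) nearest=0 d=15 new=(5,6) → add node 1 parent=0 cost=5
2. q=(5,33) nearest=1 d=27 new=(5,11) → add node 2 parent=1 cost=10
3. q=(3,8) nearest=1 d=2 new=(3,8) → blocked by [1,3]×[7,9], reject
4. q=(2,22) nearest=2 d=11 new=(2,16) → blocked by [1,3]×[16,20], reject
5. q=(10,9) nearest=1 d=5 new=(10,9) → blocked by [8,10]×[5,12], reject
6. q=(5,14) nearest=2 d=3 new=(5,14) → add node 3 parent=2 cost=13
7. q=(2,5) nearest=1 d=3 new=(2,5) → add node 4 parent=1 cost=8
8. q=(9,32) nearest=3 d=18 new=(9,19) → blocked by [8,10]×[16,21], reject
9. q=(7,13) nearest=2 d=2 new=(7,13) → add node 5 parent=2 cost=12
10. q=(10,0) nearest=1 d=6 new=(10,1) → add node 6 parent=1 cost=10
11. q=(1,24) nearest=3 d=10 new=(1,19) → blocked by [1,3]×[16,20], reject
12. q=(7,26) nearest=3 d=12 new=(7,19) → add node 7 parent=3 cost=18
13. q=(9,8) nearest=1 d=4 new=(9,8) → blocked by [8,10]×[5,12], reject
14. q=(5,24) nearest=7 d=5 new=(5,24) → add node 8 parent=7 cost=23
15. q=(1,9) nearest=1 d=4 new=(1,9) → blocked by [1,3]×[7,9], reject
16. q=(4,10) nearest=2 d=1 new=(4,10) → add node 9 parent=2 cost=11
17. q=(10,10) nearest=5 d=3 new=(10,10) → blocked by [8,10]×[5,12], reject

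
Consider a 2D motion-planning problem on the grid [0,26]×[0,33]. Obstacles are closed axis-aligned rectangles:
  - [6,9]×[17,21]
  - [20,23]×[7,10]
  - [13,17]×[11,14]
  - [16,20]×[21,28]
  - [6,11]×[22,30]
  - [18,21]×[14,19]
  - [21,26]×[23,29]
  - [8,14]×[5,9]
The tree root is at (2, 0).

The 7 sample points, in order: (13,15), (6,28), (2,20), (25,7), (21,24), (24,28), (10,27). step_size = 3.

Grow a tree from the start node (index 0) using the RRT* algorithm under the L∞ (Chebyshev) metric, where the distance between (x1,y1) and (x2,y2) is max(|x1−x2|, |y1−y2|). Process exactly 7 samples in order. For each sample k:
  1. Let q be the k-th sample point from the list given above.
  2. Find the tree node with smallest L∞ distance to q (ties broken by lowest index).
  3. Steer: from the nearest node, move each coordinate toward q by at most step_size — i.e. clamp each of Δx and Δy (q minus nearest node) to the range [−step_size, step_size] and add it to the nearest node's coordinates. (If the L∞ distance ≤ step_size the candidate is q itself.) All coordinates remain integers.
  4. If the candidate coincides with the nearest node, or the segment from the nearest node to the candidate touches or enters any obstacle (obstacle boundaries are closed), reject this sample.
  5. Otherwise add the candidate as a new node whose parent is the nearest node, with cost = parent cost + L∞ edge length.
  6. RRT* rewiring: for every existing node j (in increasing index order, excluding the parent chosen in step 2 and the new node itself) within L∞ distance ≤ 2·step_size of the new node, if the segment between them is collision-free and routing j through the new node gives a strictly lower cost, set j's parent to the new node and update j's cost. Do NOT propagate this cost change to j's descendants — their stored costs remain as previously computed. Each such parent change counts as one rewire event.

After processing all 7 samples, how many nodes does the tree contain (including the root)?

1. q=(13,15) nearest=0 d=15 new=(5,3) → add node 1 parent=0 cost=3
2. q=(6,28) nearest=1 d=25 new=(6,6) → add node 2 parent=1 cost=6
3. q=(2,20) nearest=2 d=14 new=(3,9) → add node 3 parent=2 cost=9
4. q=(25,7) nearest=2 d=19 new=(9,7) → blocked by [8,14]×[5,9], reject
5. q=(21,24) nearest=2 d=18 new=(9,9) → blocked by [8,14]×[5,9], reject
6. q=(24,28) nearest=3 d=21 new=(6,12) → add node 4 parent=3 cost=12
7. q=(10,27) nearest=4 d=15 new=(9,15) → add node 5 parent=4 cost=15

Node count: 6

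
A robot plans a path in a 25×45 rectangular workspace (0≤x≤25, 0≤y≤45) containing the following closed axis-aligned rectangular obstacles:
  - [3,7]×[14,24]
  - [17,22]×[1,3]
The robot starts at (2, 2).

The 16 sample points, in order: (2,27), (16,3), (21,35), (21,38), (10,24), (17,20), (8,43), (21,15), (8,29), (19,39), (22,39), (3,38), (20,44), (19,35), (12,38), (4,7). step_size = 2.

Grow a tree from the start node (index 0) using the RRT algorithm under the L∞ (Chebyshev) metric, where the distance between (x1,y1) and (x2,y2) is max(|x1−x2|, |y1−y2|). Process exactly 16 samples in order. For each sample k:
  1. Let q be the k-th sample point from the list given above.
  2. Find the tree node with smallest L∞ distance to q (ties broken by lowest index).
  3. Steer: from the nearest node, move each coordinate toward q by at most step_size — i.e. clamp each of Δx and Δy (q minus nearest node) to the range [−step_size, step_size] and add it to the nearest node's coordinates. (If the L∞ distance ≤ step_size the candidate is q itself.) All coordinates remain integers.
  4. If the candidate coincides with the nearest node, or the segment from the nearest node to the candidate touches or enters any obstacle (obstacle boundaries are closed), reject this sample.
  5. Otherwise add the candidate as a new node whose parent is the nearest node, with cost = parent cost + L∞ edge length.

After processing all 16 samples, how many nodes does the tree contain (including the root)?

Node count: 17

1. q=(2,27) nearest=0 d=25 new=(2,4) → add node 1 parent=0 cost=2
2. q=(16,3) nearest=0 d=14 new=(4,3) → add node 2 parent=0 cost=2
3. q=(21,35) nearest=1 d=31 new=(4,6) → add node 3 parent=1 cost=4
4. q=(21,38) nearest=3 d=32 new=(6,8) → add node 4 parent=3 cost=6
5. q=(10,24) nearest=4 d=16 new=(8,10) → add node 5 parent=4 cost=8
6. q=(17,20) nearest=5 d=10 new=(10,12) → add node 6 parent=5 cost=10
7. q=(8,43) nearest=6 d=31 new=(8,14) → add node 7 parent=6 cost=12
8. q=(21,15) nearest=6 d=11 new=(12,14) → add node 8 parent=6 cost=12
9. q=(8,29) nearest=7 d=15 new=(8,16) → add node 9 parent=7 cost=14
10. q=(19,39) nearest=9 d=23 new=(10,18) → add node 10 parent=9 cost=16
11. q=(22,39) nearest=10 d=21 new=(12,20) → add node 11 parent=10 cost=18
12. q=(3,38) nearest=11 d=18 new=(10,22) → add node 12 parent=11 cost=20
13. q=(20,44) nearest=12 d=22 new=(12,24) → add node 13 parent=12 cost=22
14. q=(19,35) nearest=13 d=11 new=(14,26) → add node 14 parent=13 cost=24
15. q=(12,38) nearest=14 d=12 new=(12,28) → add node 15 parent=14 cost=26
16. q=(4,7) nearest=3 d=1 new=(4,7) → add node 16 parent=3 cost=5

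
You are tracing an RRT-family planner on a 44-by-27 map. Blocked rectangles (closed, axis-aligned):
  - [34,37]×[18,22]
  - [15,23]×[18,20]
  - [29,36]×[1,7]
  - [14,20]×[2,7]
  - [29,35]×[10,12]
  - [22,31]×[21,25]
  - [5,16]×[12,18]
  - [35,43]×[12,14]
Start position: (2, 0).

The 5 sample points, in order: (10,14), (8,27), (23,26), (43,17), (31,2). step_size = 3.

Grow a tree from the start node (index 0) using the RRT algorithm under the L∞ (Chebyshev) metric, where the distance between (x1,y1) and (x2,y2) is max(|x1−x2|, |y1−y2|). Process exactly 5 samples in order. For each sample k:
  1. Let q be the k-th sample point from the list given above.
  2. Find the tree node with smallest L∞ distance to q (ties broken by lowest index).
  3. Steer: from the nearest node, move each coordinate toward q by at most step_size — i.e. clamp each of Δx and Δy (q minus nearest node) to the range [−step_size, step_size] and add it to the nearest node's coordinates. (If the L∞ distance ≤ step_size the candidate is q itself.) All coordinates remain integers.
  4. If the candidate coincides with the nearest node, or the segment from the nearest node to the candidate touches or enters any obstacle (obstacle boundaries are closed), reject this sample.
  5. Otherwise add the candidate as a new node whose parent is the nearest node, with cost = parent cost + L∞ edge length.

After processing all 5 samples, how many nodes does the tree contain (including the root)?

1. q=(10,14) nearest=0 d=14 new=(5,3) → add node 1 parent=0 cost=3
2. q=(8,27) nearest=1 d=24 new=(8,6) → add node 2 parent=1 cost=6
3. q=(23,26) nearest=2 d=20 new=(11,9) → add node 3 parent=2 cost=9
4. q=(43,17) nearest=3 d=32 new=(14,12) → blocked by [5,16]×[12,18], reject
5. q=(31,2) nearest=3 d=20 new=(14,6) → blocked by [14,20]×[2,7], reject

Node count: 4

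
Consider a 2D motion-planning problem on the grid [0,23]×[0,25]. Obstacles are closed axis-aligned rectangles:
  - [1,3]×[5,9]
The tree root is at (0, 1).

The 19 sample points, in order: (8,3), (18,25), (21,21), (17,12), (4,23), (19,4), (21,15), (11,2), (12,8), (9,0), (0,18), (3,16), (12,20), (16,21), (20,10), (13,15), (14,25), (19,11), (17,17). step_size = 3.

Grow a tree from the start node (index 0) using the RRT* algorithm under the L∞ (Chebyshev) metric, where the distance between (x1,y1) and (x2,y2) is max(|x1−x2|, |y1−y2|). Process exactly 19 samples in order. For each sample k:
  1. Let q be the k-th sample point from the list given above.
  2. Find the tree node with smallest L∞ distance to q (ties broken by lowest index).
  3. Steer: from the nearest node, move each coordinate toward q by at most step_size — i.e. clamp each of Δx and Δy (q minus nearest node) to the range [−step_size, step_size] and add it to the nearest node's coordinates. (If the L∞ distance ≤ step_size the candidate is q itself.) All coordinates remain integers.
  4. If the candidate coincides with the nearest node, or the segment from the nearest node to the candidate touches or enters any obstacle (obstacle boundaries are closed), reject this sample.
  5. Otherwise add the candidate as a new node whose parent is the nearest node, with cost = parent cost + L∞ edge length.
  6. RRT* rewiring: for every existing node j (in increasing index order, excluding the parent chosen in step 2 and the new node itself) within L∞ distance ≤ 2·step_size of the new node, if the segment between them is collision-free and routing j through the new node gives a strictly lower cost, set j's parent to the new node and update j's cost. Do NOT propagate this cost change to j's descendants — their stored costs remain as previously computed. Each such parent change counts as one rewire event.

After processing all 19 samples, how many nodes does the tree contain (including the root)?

1. q=(8,3) nearest=0 d=8 new=(3,3) → add node 1 parent=0 cost=3
2. q=(18,25) nearest=1 d=22 new=(6,6) → add node 2 parent=1 cost=6
3. q=(21,21) nearest=2 d=15 new=(9,9) → add node 3 parent=2 cost=9
4. q=(17,12) nearest=3 d=8 new=(12,12) → add node 4 parent=3 cost=12
5. q=(4,23) nearest=4 d=11 new=(9,15) → add node 5 parent=4 cost=15
6. q=(19,4) nearest=4 d=8 new=(15,9) → add node 6 parent=4 cost=15
7. q=(21,15) nearest=6 d=6 new=(18,12) → add node 7 parent=6 cost=18
8. q=(11,2) nearest=2 d=5 new=(9,3) → add node 8 parent=2 cost=9
9. q=(12,8) nearest=3 d=3 new=(12,8) → add node 9 parent=3 cost=12
10. q=(9,0) nearest=8 d=3 new=(9,0) → add node 10 parent=8 cost=12
11. q=(0,18) nearest=3 d=9 new=(6,12) → add node 11 parent=3 cost=12
12. q=(3,16) nearest=11 d=4 new=(3,15) → add node 12 parent=11 cost=15
13. q=(12,20) nearest=5 d=5 new=(12,18) → add node 13 parent=5 cost=18
14. q=(16,21) nearest=13 d=4 new=(15,21) → add node 14 parent=13 cost=21
15. q=(20,10) nearest=7 d=2 new=(20,10) → add node 15 parent=7 cost=20
16. q=(13,15) nearest=4 d=3 new=(13,15) → add node 16 parent=4 cost=15
17. q=(14,25) nearest=14 d=4 new=(14,24) → add node 17 parent=14 cost=24
18. q=(19,11) nearest=7 d=1 new=(19,11) → add node 18 parent=7 cost=19
19. q=(17,17) nearest=14 d=4 new=(17,18) → add node 19 parent=14 cost=24

Node count: 20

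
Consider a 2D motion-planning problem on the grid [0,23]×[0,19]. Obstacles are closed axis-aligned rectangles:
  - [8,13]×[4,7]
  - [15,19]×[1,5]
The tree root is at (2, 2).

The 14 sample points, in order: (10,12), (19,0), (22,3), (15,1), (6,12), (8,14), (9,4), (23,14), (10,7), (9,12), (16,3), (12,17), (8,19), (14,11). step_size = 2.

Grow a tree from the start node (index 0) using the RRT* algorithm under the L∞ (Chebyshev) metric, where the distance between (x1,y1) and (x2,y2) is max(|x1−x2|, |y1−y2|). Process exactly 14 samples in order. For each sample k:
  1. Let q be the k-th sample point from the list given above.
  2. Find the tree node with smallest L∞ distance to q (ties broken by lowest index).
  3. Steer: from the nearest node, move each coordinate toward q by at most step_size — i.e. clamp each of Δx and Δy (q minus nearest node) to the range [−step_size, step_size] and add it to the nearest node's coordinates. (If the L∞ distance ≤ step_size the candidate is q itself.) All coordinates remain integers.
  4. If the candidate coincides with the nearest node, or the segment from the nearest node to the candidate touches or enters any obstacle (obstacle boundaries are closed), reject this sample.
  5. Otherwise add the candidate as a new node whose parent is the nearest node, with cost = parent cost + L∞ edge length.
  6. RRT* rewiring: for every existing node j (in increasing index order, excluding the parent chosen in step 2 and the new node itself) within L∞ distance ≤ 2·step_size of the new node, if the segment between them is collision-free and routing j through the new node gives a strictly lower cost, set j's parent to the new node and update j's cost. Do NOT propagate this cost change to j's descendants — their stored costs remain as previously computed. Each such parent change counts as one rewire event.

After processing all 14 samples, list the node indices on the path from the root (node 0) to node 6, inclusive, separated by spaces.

1. q=(10,12) nearest=0 d=10 new=(4,4) → add node 1 parent=0 cost=2
2. q=(19,0) nearest=1 d=15 new=(6,2) → add node 2 parent=1 cost=4
3. q=(22,3) nearest=2 d=16 new=(8,3) → add node 3 parent=2 cost=6
4. q=(15,1) nearest=3 d=7 new=(10,1) → add node 4 parent=3 cost=8
5. q=(6,12) nearest=1 d=8 new=(6,6) → add node 5 parent=1 cost=4
6. q=(8,14) nearest=5 d=8 new=(8,8) → add node 6 parent=5 cost=6
7. q=(9,4) nearest=3 d=1 new=(9,4) → blocked by [8,13]×[4,7], reject
8. q=(23,14) nearest=4 d=13 new=(12,3) → add node 7 parent=4 cost=10
9. q=(10,7) nearest=6 d=2 new=(10,7) → blocked by [8,13]×[4,7], reject
10. q=(9,12) nearest=6 d=4 new=(9,10) → add node 8 parent=6 cost=8
11. q=(16,3) nearest=7 d=4 new=(14,3) → add node 9 parent=7 cost=12
12. q=(12,17) nearest=8 d=7 new=(11,12) → add node 10 parent=8 cost=10
13. q=(8,19) nearest=10 d=7 new=(9,14) → add node 11 parent=10 cost=12
14. q=(14,11) nearest=10 d=3 new=(13,11) → add node 12 parent=10 cost=12

Path: 0 1 5 6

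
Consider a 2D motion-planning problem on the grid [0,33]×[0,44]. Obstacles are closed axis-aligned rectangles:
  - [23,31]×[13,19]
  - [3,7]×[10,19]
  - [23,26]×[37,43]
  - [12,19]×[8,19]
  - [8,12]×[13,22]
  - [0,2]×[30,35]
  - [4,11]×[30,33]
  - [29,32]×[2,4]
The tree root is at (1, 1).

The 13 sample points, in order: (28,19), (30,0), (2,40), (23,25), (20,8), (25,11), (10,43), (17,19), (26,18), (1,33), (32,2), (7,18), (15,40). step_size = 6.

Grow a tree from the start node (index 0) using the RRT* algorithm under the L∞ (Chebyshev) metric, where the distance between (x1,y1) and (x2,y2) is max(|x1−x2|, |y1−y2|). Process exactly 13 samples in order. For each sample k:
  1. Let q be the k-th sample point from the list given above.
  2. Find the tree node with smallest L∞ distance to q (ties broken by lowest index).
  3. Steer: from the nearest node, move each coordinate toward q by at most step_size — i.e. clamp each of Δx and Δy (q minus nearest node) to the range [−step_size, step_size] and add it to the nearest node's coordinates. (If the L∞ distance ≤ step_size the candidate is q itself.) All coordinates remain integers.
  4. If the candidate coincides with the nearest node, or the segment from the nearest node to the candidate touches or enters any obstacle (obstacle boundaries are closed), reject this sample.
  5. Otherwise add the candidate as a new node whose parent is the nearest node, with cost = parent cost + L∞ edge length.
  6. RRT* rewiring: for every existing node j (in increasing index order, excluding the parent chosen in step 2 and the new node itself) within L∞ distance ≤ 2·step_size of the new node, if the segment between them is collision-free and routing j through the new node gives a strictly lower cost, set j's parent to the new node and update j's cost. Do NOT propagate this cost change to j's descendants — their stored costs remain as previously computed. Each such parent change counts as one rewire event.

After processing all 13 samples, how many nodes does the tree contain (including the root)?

Node count: 6

1. q=(28,19) nearest=0 d=27 new=(7,7) → add node 1 parent=0 cost=6
2. q=(30,0) nearest=1 d=23 new=(13,1) → add node 2 parent=1 cost=12
3. q=(2,40) nearest=1 d=33 new=(2,13) → blocked by [3,7]×[10,19], reject
4. q=(23,25) nearest=1 d=18 new=(13,13) → blocked by [12,19]×[8,19], reject
5. q=(20,8) nearest=2 d=7 new=(19,7) → add node 3 parent=2 cost=18
6. q=(25,11) nearest=3 d=6 new=(25,11) → add node 4 parent=3 cost=24
7. q=(10,43) nearest=4 d=32 new=(19,17) → blocked by [23,31]×[13,19], reject
8. q=(17,19) nearest=4 d=8 new=(19,17) → blocked by [23,31]×[13,19], reject
9. q=(26,18) nearest=4 d=7 new=(26,17) → blocked by [23,31]×[13,19], reject
10. q=(1,33) nearest=4 d=24 new=(19,17) → blocked by [23,31]×[13,19], reject
11. q=(32,2) nearest=4 d=9 new=(31,5) → add node 5 parent=4 cost=30
12. q=(7,18) nearest=1 d=11 new=(7,13) → blocked by [3,7]×[10,19], reject
13. q=(15,40) nearest=4 d=29 new=(19,17) → blocked by [23,31]×[13,19], reject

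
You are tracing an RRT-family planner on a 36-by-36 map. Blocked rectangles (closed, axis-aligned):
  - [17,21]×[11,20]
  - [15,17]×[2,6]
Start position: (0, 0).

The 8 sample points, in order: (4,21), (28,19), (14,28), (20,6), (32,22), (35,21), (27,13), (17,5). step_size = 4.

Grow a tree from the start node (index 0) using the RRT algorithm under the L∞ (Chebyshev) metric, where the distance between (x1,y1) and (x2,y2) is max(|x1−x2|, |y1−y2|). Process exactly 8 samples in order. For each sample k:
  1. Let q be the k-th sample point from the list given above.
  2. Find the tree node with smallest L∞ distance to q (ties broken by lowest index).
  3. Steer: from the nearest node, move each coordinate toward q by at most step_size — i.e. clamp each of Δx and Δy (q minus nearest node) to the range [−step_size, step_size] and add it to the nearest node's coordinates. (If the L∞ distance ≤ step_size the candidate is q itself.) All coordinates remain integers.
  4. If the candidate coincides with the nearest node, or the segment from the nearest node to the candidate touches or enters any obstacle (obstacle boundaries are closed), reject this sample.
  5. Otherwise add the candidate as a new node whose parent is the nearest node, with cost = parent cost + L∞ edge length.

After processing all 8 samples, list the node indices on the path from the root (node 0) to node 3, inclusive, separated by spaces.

1. q=(4,21) nearest=0 d=21 new=(4,4) → add node 1 parent=0 cost=4
2. q=(28,19) nearest=1 d=24 new=(8,8) → add node 2 parent=1 cost=8
3. q=(14,28) nearest=2 d=20 new=(12,12) → add node 3 parent=2 cost=12
4. q=(20,6) nearest=3 d=8 new=(16,8) → add node 4 parent=3 cost=16
5. q=(32,22) nearest=4 d=16 new=(20,12) → blocked by [17,21]×[11,20], reject
6. q=(35,21) nearest=4 d=19 new=(20,12) → blocked by [17,21]×[11,20], reject
7. q=(27,13) nearest=4 d=11 new=(20,12) → blocked by [17,21]×[11,20], reject
8. q=(17,5) nearest=4 d=3 new=(17,5) → blocked by [15,17]×[2,6], reject

Path: 0 1 2 3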